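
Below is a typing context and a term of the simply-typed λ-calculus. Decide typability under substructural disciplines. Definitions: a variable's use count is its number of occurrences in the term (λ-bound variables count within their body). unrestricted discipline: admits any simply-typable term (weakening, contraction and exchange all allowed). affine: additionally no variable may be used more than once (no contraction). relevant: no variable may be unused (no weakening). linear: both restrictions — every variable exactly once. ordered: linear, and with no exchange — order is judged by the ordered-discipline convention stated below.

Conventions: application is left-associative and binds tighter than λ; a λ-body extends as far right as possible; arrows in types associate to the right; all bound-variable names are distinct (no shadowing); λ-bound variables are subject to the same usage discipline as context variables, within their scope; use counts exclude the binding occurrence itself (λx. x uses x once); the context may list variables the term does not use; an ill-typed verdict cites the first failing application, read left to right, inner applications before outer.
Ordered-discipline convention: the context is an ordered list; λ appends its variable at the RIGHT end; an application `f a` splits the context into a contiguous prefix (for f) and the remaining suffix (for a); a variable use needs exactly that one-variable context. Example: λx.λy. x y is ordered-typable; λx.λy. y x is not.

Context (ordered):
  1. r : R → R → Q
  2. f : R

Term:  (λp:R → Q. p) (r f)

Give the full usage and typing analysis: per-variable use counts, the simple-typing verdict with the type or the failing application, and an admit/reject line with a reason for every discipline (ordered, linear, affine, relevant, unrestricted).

use counts: r: 1×, f: 1×, p [bound]: 1×
use order (left to right): p, r, f
typing: the term checks, with type R → Q
ordered: ✓ — r, f, p once each; derivable with no W/C/E
linear: ✓ — r, f, p: one use apiece
affine: ✓ — at most one use each (r, f, p)
relevant: ✓ — at least one use each (r, f, p)
unrestricted: ✓ — type-checks (R → Q) and nothing is barred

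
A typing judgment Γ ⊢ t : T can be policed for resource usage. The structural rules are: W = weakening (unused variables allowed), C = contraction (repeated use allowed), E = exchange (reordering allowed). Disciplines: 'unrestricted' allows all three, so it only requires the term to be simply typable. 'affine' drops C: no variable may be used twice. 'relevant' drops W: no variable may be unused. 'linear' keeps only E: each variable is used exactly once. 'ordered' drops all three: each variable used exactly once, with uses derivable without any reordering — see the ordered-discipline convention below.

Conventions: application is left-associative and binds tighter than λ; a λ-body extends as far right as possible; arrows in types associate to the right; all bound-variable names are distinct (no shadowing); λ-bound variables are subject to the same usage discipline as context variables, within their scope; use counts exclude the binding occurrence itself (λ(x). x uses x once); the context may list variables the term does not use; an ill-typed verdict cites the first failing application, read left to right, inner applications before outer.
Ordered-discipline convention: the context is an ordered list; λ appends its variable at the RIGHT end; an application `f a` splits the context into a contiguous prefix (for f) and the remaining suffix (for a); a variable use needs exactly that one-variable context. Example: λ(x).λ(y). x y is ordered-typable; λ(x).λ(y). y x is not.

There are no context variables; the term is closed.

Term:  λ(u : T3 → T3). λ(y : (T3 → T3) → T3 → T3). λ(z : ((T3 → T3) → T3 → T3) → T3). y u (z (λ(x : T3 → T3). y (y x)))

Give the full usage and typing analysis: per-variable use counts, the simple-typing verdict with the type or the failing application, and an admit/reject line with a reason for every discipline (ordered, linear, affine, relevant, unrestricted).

counts: u [bound] ×1, y [bound] ×3, z [bound] ×1, x [bound] ×1
order of uses: y, u, z, y, y, x
typing: the term checks, with type (T3 → T3) → ((T3 → T3) → T3 → T3) → (((T3 → T3) → T3 → T3) → T3) → T3
ordered ✗ (needs contraction — y ×3)
linear ✗ (needs contraction — y ×3)
affine ✗ (needs contraction — y ×3)
relevant ✓ (at least one use each (u, y, z, x))
unrestricted ✓ (simply typable at (T3 → T3) → ((T3 → T3) → T3 → T3) → (((T3 → T3) → T3 → T3) → T3) → T3; W, C, E all held)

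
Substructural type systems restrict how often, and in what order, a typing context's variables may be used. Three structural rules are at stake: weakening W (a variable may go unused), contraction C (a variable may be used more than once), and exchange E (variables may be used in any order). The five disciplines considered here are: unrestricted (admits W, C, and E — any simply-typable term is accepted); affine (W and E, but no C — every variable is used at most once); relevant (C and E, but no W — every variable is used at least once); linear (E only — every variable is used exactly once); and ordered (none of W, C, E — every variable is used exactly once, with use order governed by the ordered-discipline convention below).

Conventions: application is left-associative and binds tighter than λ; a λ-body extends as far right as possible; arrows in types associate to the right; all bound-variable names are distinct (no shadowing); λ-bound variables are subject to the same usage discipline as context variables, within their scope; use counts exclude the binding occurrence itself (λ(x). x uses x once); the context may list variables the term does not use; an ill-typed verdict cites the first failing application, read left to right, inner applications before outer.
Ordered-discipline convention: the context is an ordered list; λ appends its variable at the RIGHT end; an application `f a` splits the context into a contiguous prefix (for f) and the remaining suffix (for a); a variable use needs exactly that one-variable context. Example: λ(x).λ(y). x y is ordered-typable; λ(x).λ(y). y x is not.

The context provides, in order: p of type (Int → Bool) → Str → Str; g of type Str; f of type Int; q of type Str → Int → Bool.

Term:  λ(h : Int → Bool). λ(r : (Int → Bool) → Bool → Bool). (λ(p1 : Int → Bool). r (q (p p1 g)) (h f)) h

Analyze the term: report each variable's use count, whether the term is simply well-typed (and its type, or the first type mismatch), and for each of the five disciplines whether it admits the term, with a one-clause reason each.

use counts: p: 1, g: 1, f: 1, q: 1, h (λ-bound): 2, r (λ-bound): 1, p1 (λ-bound): 1
use order (left to right): r, q, p, p1, g, h, f, h
typing: ✓ — (Int → Bool) → ((Int → Bool) → Bool → Bool) → Bool
ordered ✗ (uses contraction: h ×2)
linear ✗ (uses contraction: h ×2)
affine ✗ (uses contraction: h ×2)
relevant ✓ (at least one use each (p, g, f, q, h, r, p1))
unrestricted ✓ (simply typable at (Int → Bool) → ((Int → Bool) → Bool → Bool) → Bool; W, C, E all held)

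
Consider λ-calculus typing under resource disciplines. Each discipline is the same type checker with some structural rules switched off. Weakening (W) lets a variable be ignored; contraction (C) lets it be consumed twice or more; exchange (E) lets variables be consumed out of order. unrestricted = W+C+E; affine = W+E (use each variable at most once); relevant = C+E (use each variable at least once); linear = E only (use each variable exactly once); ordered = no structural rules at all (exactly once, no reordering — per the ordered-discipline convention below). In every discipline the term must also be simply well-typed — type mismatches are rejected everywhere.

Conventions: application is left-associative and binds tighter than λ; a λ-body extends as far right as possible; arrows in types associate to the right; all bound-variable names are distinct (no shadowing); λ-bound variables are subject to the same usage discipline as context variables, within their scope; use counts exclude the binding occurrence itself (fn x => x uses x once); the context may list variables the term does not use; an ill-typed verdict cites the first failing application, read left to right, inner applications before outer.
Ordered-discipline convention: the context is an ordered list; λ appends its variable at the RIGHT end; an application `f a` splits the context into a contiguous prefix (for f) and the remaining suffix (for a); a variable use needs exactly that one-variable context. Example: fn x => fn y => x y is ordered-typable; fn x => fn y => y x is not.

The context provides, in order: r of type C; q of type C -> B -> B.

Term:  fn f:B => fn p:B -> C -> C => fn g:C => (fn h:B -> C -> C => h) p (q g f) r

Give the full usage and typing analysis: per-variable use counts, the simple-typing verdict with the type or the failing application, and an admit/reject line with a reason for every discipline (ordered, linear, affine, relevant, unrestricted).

usage: r=1, q=1, f [bound]=1, p [bound]=1, g [bound]=1, h [bound]=1
left-to-right use order: h, p, q, g, f, r
typing: well-typed at B -> (B -> C -> C) -> C -> C
ordered ✗ (needs exchange: uses follow h, p, q, g, f, r)
linear ✓ (r, q, f, p, g, h: one use apiece)
affine ✓ (none of r, q, f, p, g, h used more than once)
relevant ✓ (at least one use each (r, q, f, p, g, h))
unrestricted ✓ (type-checks (B -> (B -> C -> C) -> C -> C) and nothing is barred)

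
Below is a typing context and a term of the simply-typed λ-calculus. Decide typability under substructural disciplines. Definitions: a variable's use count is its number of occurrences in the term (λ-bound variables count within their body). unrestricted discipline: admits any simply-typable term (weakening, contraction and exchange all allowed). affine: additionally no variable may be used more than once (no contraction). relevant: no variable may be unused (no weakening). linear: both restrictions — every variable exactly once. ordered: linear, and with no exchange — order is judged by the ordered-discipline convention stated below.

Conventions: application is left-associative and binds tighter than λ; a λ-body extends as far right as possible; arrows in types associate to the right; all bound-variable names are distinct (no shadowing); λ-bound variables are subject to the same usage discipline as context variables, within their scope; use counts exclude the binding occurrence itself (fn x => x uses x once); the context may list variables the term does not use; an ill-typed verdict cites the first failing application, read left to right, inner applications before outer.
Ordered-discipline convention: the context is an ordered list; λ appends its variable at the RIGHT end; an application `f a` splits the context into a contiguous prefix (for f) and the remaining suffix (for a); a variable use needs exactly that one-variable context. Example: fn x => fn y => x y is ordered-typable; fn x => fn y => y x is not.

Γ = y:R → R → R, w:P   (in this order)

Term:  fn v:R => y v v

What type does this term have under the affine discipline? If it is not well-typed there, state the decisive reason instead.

not well-typed under affine — repeated use of v ×2
variable uses: y ×1; w ×0; v (λ-bound) ×2
use order (left to right): y, v, v
typing: well-typed at R → R
across the five disciplines: ordered ✗ | linear ✗ | affine ✗ | relevant ✗ | unrestricted ✓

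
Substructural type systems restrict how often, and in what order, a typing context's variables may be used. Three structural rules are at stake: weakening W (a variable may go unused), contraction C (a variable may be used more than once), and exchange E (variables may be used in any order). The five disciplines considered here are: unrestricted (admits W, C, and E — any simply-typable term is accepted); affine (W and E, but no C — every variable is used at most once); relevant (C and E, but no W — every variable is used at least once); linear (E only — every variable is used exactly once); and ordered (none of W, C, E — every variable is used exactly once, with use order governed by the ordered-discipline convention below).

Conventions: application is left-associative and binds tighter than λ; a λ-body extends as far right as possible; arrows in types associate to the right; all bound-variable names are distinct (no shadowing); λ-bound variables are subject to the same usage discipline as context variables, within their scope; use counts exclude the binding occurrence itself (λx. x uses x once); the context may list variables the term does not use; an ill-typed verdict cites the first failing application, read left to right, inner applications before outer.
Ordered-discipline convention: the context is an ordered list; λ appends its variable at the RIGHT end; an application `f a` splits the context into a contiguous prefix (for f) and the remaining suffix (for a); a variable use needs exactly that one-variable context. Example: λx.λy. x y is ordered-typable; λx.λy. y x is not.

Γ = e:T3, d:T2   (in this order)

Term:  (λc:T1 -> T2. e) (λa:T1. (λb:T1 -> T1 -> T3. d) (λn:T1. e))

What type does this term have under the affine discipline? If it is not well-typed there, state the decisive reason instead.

not well-typed under affine — fails simple typing
variable uses: e: 2, d: 1, c (λ-bound): 0, a (λ-bound): 0, b (λ-bound): 0, n (λ-bound): 0
order of uses: e, d, e
typing: ill-typed: an application expects T1 -> T1 -> T3 but receives T1 -> T3
per-discipline verdicts: ordered ✗ · linear ✗ · affine ✗ · relevant ✗ · unrestricted ✗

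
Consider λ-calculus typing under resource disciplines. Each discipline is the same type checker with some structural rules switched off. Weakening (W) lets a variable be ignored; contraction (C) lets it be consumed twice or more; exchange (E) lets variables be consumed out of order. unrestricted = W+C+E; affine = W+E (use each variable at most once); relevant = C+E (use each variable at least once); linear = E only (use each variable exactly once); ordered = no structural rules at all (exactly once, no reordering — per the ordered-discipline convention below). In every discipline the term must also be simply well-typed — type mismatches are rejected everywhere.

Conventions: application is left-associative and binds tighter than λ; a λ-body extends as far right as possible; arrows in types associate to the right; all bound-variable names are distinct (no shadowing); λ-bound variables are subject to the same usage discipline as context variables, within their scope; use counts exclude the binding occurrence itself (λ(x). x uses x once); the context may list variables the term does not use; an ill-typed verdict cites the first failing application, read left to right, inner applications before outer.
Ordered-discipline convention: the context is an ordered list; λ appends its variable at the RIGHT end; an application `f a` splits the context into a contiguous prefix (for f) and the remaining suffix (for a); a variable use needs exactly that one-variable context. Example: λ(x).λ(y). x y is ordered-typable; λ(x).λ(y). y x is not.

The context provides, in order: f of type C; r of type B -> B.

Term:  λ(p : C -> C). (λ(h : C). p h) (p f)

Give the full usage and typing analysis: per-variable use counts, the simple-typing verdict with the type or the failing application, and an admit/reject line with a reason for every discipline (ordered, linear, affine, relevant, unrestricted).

counts: f=1, r=0, p (λ-bound)=2, h (λ-bound)=1
left-to-right use order: p, h, p, f
typing: well-typed at (C -> C) -> C
ordered ✗ (needs contraction — p ×2; r never used (weakening))
linear ✗ (needs contraction — p ×2; r never used (weakening))
affine ✗ (needs contraction — p ×2)
relevant ✗ (r never used (weakening))
unrestricted ✓ (type-checks ((C -> C) -> C) and nothing is barred)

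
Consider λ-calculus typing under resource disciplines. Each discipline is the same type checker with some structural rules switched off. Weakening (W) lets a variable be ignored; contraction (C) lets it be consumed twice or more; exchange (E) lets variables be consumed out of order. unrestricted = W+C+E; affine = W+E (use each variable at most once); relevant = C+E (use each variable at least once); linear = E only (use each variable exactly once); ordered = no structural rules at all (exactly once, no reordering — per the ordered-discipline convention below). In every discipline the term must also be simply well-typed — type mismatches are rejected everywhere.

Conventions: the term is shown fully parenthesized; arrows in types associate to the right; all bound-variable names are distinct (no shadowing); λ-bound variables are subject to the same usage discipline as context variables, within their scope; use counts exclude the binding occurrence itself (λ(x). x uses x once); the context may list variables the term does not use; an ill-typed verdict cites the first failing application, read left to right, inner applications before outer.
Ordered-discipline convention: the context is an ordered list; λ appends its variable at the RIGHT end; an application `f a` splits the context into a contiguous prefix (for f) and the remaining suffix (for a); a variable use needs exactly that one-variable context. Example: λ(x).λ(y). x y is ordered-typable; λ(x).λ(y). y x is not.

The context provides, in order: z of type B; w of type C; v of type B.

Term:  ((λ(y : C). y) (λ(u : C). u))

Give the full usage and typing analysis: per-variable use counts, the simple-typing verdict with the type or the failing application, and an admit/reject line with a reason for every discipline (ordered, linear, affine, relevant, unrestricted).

usage: z: 0×, w: 0×, v: 0×, y (bound): 1×, u (bound): 1×
uses in reading order: y, u
typing: ill-typed: a function awaiting C gets C -> C
ordered: ✗ — the type mismatch rejects it
linear: ✗ — not simply typable
affine: ✗ — fails simple typing
relevant: ✗ — a type mismatch blocks all five
unrestricted: ✗ — the type mismatch rejects it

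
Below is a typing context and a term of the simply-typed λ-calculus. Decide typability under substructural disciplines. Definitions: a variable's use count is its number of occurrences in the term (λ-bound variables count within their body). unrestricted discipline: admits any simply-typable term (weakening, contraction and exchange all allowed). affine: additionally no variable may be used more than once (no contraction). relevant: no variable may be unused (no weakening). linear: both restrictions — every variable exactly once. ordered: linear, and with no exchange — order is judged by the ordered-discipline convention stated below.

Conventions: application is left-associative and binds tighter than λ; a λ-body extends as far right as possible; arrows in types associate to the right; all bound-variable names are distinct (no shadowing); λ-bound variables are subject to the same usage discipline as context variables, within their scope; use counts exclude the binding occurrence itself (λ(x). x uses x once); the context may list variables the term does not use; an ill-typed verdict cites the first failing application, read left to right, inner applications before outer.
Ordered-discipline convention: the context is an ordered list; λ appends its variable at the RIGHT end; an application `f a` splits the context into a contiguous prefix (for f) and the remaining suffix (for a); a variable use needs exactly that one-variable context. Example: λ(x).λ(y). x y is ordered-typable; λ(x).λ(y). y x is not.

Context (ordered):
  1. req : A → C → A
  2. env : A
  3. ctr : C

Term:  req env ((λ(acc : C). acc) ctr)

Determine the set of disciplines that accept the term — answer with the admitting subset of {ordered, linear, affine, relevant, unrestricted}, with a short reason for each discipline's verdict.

admitted in: ordered, linear, affine, relevant, unrestricted
usage: req: 1; env: 1; ctr: 1; acc (λ-bound): 1
order of uses: req, env, acc, ctr
typing: ✓ — A
ordered: ✓, req, env, ctr, acc: once each, no exchange needed
linear: ✓, each of req, env, ctr, acc used exactly once
affine: ✓, none of req, env, ctr, acc used more than once
relevant: ✓, none of req, env, ctr, acc goes unused
unrestricted: ✓, well-typed at A; no restrictions here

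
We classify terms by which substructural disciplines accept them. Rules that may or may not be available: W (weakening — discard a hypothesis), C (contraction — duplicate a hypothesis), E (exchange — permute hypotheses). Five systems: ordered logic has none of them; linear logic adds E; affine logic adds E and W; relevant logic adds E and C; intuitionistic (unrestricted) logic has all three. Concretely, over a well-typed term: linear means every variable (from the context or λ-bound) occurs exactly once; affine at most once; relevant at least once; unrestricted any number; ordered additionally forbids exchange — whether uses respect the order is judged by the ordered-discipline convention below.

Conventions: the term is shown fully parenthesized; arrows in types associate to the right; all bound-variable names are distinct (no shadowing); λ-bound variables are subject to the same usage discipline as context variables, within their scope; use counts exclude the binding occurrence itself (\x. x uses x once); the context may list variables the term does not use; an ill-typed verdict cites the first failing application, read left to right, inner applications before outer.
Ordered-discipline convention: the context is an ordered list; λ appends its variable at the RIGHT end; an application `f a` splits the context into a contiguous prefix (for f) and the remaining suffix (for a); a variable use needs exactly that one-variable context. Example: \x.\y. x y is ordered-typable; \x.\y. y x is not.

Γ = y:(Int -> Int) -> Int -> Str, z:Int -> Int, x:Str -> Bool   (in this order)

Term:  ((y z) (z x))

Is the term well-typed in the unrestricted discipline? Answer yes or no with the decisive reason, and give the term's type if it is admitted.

no — not simply typable
variable uses: y: 1×, z: 2×, x: 1×
order of uses: y, z, z, x
typing: ill-typed: an application expects Int but receives Str -> Bool
summary: ordered ✗ | linear ✗ | affine ✗ | relevant ✗ | unrestricted ✗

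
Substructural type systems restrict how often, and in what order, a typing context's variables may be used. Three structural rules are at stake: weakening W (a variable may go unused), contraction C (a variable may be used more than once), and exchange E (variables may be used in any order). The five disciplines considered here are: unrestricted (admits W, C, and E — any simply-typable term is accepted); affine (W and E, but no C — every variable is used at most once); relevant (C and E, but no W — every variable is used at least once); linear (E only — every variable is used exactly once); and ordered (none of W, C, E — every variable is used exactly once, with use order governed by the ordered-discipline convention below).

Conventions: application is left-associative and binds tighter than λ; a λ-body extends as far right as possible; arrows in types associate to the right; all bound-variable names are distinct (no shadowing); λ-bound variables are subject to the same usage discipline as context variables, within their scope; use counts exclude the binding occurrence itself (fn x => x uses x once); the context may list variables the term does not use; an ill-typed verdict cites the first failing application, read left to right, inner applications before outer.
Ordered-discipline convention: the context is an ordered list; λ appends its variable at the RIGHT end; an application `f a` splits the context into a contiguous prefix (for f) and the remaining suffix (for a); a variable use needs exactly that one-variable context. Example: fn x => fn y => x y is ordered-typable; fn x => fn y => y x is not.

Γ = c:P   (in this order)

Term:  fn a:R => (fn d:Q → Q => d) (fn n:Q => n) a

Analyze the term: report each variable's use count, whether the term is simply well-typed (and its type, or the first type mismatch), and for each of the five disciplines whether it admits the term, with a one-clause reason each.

use counts: c: 0×; a [bound]: 1×; d [bound]: 1×; n [bound]: 1×
left-to-right use order: d, n, a
typing: ill-typed: a function awaiting Q gets R
ordered: ✗ — a type mismatch blocks all five
linear: ✗ — the type mismatch rejects it
affine: ✗ — not simply typable
relevant: ✗ — fails simple typing
unrestricted: ✗ — a type mismatch blocks all five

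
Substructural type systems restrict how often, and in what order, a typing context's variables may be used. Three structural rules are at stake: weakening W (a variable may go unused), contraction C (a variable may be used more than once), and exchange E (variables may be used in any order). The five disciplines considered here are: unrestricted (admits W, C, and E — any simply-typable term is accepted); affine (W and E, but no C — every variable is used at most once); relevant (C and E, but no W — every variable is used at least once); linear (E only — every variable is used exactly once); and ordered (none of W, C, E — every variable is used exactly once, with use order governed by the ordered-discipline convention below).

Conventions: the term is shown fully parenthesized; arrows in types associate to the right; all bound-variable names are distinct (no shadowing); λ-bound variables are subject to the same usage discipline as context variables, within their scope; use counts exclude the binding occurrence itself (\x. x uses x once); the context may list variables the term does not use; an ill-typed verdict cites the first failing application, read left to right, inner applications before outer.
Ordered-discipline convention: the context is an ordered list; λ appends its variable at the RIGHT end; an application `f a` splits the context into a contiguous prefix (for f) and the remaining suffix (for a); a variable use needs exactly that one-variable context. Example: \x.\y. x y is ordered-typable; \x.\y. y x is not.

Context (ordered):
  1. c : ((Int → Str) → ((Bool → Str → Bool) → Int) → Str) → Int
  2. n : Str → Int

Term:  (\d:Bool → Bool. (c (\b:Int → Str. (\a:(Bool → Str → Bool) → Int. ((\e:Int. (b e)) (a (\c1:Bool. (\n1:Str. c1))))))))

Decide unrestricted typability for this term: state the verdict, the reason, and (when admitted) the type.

yes — well-typed at (Bool → Bool) → Int; no restrictions here; term : (Bool → Bool) → Int
counts: c: 1×; n: 0×; d [bound]: 0×; b [bound]: 1×; a [bound]: 1×; e [bound]: 1×; c1 [bound]: 1×; n1 [bound]: 0×
left-to-right use order: c, b, e, a, c1
typing: well-typed — term : (Bool → Bool) → Int
all disciplines: ordered ✗, linear ✗, affine ✓, relevant ✗, unrestricted ✓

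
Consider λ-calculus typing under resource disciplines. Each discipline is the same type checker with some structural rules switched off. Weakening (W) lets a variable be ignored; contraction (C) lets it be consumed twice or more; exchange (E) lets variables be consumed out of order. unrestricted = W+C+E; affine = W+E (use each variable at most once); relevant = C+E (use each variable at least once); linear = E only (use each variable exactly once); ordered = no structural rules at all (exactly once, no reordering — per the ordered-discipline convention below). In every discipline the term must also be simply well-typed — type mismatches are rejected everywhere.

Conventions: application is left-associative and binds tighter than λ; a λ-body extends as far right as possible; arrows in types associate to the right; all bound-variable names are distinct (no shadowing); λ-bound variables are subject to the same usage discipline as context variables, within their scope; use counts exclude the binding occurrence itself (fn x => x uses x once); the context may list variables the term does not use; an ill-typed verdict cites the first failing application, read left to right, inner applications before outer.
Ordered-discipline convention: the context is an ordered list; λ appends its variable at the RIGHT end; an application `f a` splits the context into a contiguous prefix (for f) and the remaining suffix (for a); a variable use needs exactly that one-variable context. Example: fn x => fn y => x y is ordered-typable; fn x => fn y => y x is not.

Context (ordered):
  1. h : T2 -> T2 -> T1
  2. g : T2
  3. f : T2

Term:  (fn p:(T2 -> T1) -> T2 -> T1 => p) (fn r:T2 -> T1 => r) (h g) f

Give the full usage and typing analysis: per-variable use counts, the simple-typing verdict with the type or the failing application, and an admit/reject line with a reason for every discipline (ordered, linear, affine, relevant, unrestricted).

variable uses: h: 1; g: 1; f: 1; p [bound]: 1; r [bound]: 1
uses in reading order: p, r, h, g, f
typing: the term checks, with type T1
ordered: ✓ — h, g, f, p, r: once each, no exchange needed
linear: ✓ — each of h, g, f, p, r used exactly once
affine: ✓ — no duplicate uses among h, g, f, p, r
relevant: ✓ — every one of h, g, f, p, r appears
unrestricted: ✓ — simply typable at T1; W, C, E all held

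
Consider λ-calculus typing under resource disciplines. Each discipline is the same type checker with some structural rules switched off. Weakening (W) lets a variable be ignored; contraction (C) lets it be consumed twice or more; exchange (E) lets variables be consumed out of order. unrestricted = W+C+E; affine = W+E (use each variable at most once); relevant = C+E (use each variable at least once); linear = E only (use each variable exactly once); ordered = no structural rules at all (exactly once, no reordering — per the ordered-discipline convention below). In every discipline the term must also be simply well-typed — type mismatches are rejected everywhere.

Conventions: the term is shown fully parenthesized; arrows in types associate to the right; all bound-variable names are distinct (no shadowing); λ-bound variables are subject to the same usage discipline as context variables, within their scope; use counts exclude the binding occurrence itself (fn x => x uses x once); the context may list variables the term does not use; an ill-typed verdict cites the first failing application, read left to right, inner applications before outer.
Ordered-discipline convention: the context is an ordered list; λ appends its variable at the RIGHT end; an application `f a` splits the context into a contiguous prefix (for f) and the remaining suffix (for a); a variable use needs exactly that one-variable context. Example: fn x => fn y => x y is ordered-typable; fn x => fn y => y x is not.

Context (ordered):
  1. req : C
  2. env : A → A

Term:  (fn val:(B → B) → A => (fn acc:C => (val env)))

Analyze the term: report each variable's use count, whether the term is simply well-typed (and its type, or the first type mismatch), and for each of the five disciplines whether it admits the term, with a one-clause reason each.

usage: req=0, env=1, val [bound]=1, acc [bound]=0
order of uses: val, env
typing: ill-typed: an argument A → A mismatches the expected B → B
ordered: ✗, fails simple typing
linear: ✗, a type mismatch blocks all five
affine: ✗, the type mismatch rejects it
relevant: ✗, not simply typable
unrestricted: ✗, fails simple typing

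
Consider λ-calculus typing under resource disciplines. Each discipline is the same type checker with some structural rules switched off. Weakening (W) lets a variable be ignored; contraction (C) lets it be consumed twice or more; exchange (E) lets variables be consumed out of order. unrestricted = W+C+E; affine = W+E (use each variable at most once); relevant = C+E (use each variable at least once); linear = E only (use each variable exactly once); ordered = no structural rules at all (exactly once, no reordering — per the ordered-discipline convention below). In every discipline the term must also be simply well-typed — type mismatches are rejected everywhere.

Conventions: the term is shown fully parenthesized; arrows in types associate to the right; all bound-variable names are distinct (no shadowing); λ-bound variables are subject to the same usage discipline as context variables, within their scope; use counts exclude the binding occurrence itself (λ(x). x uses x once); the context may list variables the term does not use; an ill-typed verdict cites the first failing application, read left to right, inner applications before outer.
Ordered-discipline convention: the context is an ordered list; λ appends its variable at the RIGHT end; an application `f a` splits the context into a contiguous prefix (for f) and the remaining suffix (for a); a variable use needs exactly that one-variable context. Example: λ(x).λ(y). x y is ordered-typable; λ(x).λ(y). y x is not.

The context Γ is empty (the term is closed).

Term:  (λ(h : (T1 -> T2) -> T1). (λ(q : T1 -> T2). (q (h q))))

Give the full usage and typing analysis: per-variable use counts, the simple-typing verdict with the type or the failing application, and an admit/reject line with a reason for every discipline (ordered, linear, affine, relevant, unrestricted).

use counts: h [bound]=1, q [bound]=2
use order (left to right): q, h, q
typing: well-typed at ((T1 -> T2) -> T1) -> (T1 -> T2) -> T2
ordered: ✗ — repeated use of q ×2
linear: ✗ — repeated use of q ×2
affine: ✗ — repeated use of q ×2
relevant: ✓ — h, q: all used, weakening unneeded
unrestricted: ✓ — typability at ((T1 -> T2) -> T1) -> (T1 -> T2) -> T2 is all that's needed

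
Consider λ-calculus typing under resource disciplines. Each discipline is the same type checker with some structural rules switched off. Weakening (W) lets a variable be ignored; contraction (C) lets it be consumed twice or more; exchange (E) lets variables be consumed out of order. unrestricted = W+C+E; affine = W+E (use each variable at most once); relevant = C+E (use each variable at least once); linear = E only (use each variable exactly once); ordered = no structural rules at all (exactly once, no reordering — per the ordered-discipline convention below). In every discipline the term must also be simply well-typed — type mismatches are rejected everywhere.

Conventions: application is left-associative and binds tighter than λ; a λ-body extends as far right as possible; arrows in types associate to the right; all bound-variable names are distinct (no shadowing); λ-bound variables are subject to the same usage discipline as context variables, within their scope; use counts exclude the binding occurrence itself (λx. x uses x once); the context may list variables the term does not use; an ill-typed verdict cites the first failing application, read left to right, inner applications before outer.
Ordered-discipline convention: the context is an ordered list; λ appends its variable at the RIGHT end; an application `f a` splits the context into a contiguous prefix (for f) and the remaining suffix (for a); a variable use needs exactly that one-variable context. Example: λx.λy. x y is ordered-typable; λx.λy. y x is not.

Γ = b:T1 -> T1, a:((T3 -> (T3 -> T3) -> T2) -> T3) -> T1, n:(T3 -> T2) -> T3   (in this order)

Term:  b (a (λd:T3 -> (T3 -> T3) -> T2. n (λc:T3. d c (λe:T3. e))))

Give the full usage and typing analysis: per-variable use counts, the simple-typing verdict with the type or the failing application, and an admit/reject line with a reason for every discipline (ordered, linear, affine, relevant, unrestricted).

usage: b: 1×, a: 1×, n: 1×, d (bound): 1×, c (bound): 1×, e (bound): 1×
left-to-right use order: b, a, n, d, c, e
typing: the term checks, with type T1
ordered: ✓ — b, a, n, d, c, e once each; derivable with no W/C/E
linear: ✓ — single use per variable (b, a, n, d, c, e)
affine: ✓ — at most one use each (b, a, n, d, c, e)
relevant: ✓ — none of b, a, n, d, c, e goes unused
unrestricted: ✓ — well-typed at T1; no restrictions here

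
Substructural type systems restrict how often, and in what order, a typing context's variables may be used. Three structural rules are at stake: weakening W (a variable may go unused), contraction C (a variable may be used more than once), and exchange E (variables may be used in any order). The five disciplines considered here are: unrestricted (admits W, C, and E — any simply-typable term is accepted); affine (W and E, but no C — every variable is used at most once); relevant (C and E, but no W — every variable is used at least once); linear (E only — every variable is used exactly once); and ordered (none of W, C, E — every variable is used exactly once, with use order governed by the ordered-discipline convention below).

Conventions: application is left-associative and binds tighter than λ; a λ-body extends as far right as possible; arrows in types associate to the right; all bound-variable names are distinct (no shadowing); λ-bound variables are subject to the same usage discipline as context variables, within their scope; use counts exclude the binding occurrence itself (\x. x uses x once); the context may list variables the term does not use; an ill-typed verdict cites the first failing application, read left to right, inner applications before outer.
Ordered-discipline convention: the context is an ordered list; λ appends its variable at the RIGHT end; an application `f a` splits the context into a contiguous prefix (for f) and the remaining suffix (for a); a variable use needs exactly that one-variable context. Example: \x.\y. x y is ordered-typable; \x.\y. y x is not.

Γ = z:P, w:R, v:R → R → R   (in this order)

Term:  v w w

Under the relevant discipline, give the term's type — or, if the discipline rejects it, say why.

not well-typed under relevant — z never used (weakening)
usage: z: 0; w: 2; v: 1
uses in reading order: v, w, w
typing: ✓ — R
across the five disciplines: ordered ✗, linear ✗, affine ✗, relevant ✗, unrestricted ✓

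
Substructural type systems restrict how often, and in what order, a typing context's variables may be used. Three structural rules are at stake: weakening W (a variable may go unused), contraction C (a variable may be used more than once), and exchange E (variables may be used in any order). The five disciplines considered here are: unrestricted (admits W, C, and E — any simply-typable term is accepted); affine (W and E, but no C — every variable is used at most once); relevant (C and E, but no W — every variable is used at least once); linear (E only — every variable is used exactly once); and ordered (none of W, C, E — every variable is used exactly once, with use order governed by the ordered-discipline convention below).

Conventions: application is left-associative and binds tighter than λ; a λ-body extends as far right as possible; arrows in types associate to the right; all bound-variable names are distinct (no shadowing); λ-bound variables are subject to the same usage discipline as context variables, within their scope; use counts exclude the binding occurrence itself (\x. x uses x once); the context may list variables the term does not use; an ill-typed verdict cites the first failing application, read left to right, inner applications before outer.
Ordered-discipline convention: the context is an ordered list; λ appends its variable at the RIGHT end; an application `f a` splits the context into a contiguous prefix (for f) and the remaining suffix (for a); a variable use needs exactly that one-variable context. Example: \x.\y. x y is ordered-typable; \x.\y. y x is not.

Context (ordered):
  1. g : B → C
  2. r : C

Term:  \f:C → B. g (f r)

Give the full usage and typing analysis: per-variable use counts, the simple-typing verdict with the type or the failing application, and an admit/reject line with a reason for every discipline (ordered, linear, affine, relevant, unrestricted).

counts: g=1, r=1, f (bound)=1
left-to-right use order: g, f, r
typing: the term checks, with type (C → B) → C
ordered: ✗, no ordered split (uses run g, f, r)
linear: ✓, exactly-once usage across g, r, f
affine: ✓, at most one use each (g, r, f)
relevant: ✓, none of g, r, f goes unused
unrestricted: ✓, simply typable at (C → B) → C; W, C, E all held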